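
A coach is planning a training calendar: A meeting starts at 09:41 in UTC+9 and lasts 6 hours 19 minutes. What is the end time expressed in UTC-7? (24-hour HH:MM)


Start: 09:41 in UTC+9
Step 1 - add duration:
  minutes: 41 + 19 = 60 (carry 1h)
  hours: 9 + 6 + 1 = 16
  end in UTC+9: 16:00
Step 2 - convert UTC+9 -> UTC-7:
  offset difference: -7 - (9) = -16 hours
  16 + (-16) = 0 -> mod 24 = 0
Result: 00:00 in UTC-7

00:00


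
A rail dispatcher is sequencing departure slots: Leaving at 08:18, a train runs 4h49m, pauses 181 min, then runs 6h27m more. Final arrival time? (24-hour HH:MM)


Depart: 08:18
Leg 1: +289 min -> 13:07
Layover: +181 min -> 16:08
Leg 2: +387 min -> 22:35
Total travel: 857 minutes = 14h 17m
Arrival: 22:35

22:35


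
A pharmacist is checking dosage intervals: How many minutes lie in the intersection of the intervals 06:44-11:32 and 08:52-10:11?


Interval A: [404, 692] minutes from midnight
Interval B: [532, 611] minutes from midnight
Overlap start = max(404, 532) = 532
Overlap end = min(692, 611) = 611
Overlap = 611 - 532 = 79 minutes

79


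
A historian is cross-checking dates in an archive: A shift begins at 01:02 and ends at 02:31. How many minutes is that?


Start time: 01:02 = 62 minutes from midnight
End time: 02:31 = 151 minutes from midnight
Difference: 151 - 62 = 89 minutes
That is 1 hours and 29 minutes

89


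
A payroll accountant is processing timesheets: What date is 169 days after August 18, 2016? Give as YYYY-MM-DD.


Start: 2016-08-18
Adding 169 days
Days remaining in August: 13
After August: 156 days still to add
September 2016: 30 days, 126 remaining
October 2016: 31 days, 95 remaining
November 2016: 30 days, 65 remaining
December 2016: 31 days, 34 remaining
Result: 2017-02-03

2017-02-03


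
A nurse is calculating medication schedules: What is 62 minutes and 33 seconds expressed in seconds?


Minutes: 62
Extra seconds: 33
Seconds per minute: 60
Minutes to seconds: 62 x 60 = 3720
Total: 3720 + 33 = 3753

3753


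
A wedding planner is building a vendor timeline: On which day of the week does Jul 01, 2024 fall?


Date: 2024-07-01
January 1, 2024 is a Monday
Day of year: 183
Offset from Jan 1: 182 days
182 mod 7 = 0
Result: Monday

Monday


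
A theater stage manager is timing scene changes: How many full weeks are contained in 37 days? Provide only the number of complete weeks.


Total days: 37
Days per week: 7
Division: 37 / 7 = 5 remainder 2
Complete weeks: 5
Remaining days: 2

5


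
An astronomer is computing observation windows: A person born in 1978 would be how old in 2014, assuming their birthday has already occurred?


Birth year: 1978
Current year: 2014
Age = current year - birth year
Age = 2014 - 1978 = 36

36


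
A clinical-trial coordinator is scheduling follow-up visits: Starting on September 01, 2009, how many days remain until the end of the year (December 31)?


Start: September 01, 2009
End: December 31, 2009
Days left in September: 29
October: 31
November: 30
December: 31
Sum of remaining months: 92
Total: 29 + 92 = 121

121


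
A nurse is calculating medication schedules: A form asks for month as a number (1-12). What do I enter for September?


Calendar month order:
8. August
9. September <--
10. October
September is month number 9

9


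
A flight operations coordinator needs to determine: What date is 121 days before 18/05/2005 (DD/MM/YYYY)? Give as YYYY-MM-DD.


Start: 2005-05-18
Subtracting 121 days
Days already passed in May: 18
After going back through May: 103 more days to subtract
April 2005: 30 days, 73 remaining
March 2005: 31 days, 42 remaining
February 2005: 28 days, 14 remaining
January 2005 has 31 days, need 14
Result: 2005-01-17

2005-01-17


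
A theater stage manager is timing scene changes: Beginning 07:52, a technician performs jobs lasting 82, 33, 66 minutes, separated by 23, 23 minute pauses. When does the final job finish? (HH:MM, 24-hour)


Start: 07:52 = 472 min from midnight
  after task 1 (82 min): 09:14
  after break (23 min): 09:37
  after task 2 (33 min): 10:10
  after break (23 min): 10:33
  after task 3 (66 min): 11:39
Total elapsed: 227 minutes
End time: 11:39

11:39


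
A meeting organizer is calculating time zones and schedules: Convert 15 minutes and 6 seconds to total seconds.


Minutes: 15
Extra seconds: 6
Seconds per minute: 60
Minutes to seconds: 15 x 60 = 900
Total: 900 + 6 = 906

906


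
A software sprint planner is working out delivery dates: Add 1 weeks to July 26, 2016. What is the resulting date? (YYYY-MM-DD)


Start: 2016-07-26
Weeks to add: 1
Convert to days: 1 x 7 = 7 days
Add 7 days to 2016-07-26
Result: 2016-08-02

2016-08-02


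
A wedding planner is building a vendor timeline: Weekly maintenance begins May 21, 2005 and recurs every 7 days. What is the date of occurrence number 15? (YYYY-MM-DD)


First occurrence: 2005-05-21 (occurrence 1)
Each occurrence is 7 days after the previous.
Occurrence 15 is 14 weeks after the first.
14 weeks = 98 days
2005-05-21 + 98 days = 2005-08-27

2005-08-27


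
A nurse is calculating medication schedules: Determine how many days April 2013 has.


Month: April
Year: 2013
April is a 30-day month
Total: 30 days

30


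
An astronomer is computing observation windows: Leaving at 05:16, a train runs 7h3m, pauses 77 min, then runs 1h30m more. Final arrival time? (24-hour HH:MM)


Depart: 05:16
Leg 1: +423 min -> 12:19
Layover: +77 min -> 13:36
Leg 2: +90 min -> 15:06
Total travel: 590 minutes = 9h 50m
Arrival: 15:06

15:06


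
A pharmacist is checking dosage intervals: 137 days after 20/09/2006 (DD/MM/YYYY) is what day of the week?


Start: 2006-09-20 (Wednesday)
Step 1 - find target date: add 137 days
  2006-09-20 + 137 days = 2007-02-04
Step 2 - day of week:
  137 mod 7 = 4
  Wednesday + 4 days -> Sunday
Result: Sunday (2007-02-04)

Sunday


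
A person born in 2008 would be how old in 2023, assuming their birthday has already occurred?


Birth year: 2008
Current year: 2023
Age = current year - birth year
Age = 2023 - 2008 = 15

15


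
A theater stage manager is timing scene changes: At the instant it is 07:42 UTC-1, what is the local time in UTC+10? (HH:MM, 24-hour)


Local time: 07:42 at UTC-1 (offset -1h)
Target zone: UTC+10 (offset 10h)
Difference: 10 - (-1) = 11 hours
Calculation: 7 + (11) = 18
Result: 18:42

18:42


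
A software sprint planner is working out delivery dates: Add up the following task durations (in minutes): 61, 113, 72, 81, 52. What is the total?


Durations: 61, 113, 72, 81, 52
Running sum: 61
+ 113 = 174
+ 72 = 246
+ 81 = 327
+ 52 = 379
Total duration: 379 minutes
That is 6 hours and 19 minutes

379


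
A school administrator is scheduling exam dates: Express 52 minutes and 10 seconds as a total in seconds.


Minutes: 52
Seconds: 10
Convert minutes to seconds: 52 x 60 = 3120
Add remaining seconds: 3120 + 10 = 3130

3130


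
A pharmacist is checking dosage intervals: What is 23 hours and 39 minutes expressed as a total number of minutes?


Hours: 23
Minutes: 39
Convert hours to minutes: 23 x 60 = 1380
Add remaining minutes: 1380 + 39 = 1419

1419


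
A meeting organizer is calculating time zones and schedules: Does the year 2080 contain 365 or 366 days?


Year: 2080
Check leap year rules:
Divisible by 4? Yes
Divisible by 100? No
2080 is a leap year
Days: 366

366


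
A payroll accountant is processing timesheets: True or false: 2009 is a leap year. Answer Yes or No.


Year: 2009
Divisible by 4? 2009 / 4 = 502.25 -> No
Not divisible by 4, so NOT a leap year

No


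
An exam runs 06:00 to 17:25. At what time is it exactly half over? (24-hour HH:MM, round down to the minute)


Start time: 06:00 = 360 minutes from midnight
End time: 17:25 = 1045 minutes from midnight
Sum: 360 + 1045 = 1405
Midpoint: 1405 / 2 = 702 minutes
Convert: 702 / 60 = 11 hours, 42 minutes
Result: 11:42

11:42


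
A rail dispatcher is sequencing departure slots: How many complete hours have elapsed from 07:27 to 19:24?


Start: 07:27
End: 19:24
Hour difference: 19 - 7 = 12 hours
Minute difference: 24 - 27 = -3 minutes
Total minutes: 717
Complete hours: 717 / 60 = 11 (remainder 57)

11


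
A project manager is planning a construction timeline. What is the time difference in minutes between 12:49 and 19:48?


Start time: 12:49 = 769 minutes from midnight
End time: 19:48 = 1188 minutes from midnight
Difference: 1188 - 769 = 419 minutes
That is 6 hours and 59 minutes

419


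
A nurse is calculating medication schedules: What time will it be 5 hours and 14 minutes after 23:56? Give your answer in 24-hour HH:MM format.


Start time: 23:56
Adding: 5 hours 14 minutes
Minutes: 56 + 14 = 70
Minute overflow: 70 >= 60, so carry 1 hour, minutes = 10
Hours: 23 + 5 + 1 = 29
Hour wraparound: 29 mod 24 = 5
Result: 05:10

05:10


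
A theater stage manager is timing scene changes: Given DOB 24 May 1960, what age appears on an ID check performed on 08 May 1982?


Birth: 1960-05-24
Reference: 1982-05-08
Year difference: 1982 - 1960 = 22
Has birthday (05-24) occurred by 05-08? No
Birthday not yet reached this year -> subtract 1
Age in full years: 21

21


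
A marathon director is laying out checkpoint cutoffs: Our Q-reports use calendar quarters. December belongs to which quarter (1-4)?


Month: December (month 12)
Q1: January-March (months 1-3)
Q2: April-June (months 4-6)
Q3: July-September (months 7-9)
Q4: October-December (months 10-12)
Month 12 falls in Q4

4


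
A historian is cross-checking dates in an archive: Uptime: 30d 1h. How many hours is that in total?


Days: 30
Extra hours: 1
Hours per day: 24
Days to hours: 30 x 24 = 720
Total: 720 + 1 = 721

721


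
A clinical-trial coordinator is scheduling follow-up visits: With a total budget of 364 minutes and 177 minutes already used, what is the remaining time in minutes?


Total budget: 364 minutes
Time used: 177 minutes
Remaining: 364 - 177 = 187 minutes
Percent used: 48.6%
Percent remaining: 51.4%

187


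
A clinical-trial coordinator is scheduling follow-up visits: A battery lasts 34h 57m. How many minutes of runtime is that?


Hours: 34
Extra minutes: 57
Minutes per hour: 60
Hours to minutes: 34 x 60 = 2040
Total: 2040 + 57 = 2097

2097


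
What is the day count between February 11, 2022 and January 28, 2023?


Start date: 2022-02-11
End date: 2023-01-28
Feb 2022: +18 days
Mar 2022: +31 days
Apr 2022: +30 days
... (9 more months)
Total: 351 days

351


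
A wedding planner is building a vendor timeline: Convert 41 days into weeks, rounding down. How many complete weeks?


Total days: 41
Days per week: 7
Division: 41 / 7 = 5 remainder 6
Complete weeks: 5
Remaining days: 6

5


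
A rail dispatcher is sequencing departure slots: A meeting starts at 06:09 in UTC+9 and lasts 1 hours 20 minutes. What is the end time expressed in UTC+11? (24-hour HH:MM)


Start: 06:09 in UTC+9
Step 1 - add duration:
  minutes: 9 + 20 = 29
  hours: 6 + 1 + 0 = 7
  end in UTC+9: 07:29
Step 2 - convert UTC+9 -> UTC+11:
  offset difference: 11 - (9) = 2 hours
  7 + (2) = 9 -> mod 24 = 9
Result: 09:29 in UTC+11

09:29


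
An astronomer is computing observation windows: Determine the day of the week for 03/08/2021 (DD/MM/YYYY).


Date: 2021-08-03
January 1, 2021 is a Friday
Day of year: 215
Offset from Jan 1: 214 days
214 mod 7 = 4
Result: Tuesday

Tuesday


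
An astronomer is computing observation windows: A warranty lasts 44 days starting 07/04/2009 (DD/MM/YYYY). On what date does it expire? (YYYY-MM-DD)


Start: 2009-04-07
Adding 44 days
Days remaining in April: 23
After April: 21 days still to add
May 2009 has 31 days, need 21
Result: 2009-05-21

2009-05-21


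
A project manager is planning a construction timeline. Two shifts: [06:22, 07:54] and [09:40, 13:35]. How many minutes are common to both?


Interval A: [382, 474] minutes from midnight
Interval B: [580, 815] minutes from midnight
Overlap start = max(382, 580) = 580
Overlap end = min(474, 815) = 474
End <= start, so the intervals do not overlap: 0 minutes

0


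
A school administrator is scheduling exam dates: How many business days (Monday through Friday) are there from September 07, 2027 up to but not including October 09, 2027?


Start: 2027-09-07 (Tuesday)
End (exclusive): 2027-10-09 (Saturday)
Total calendar days: 32
Full weeks: 32 // 7 = 4 -> 20 weekdays
Remaining 4 days starting on Tuesday:
  Tue(w), Wed(w), Thu(w), Fri(w) -> 4 weekdays
Total business days: 20 + 4 = 24

24


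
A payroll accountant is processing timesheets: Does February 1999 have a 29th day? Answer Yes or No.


Year: 1999
Divisible by 4? 1999 / 4 = 499.75 -> No
Not divisible by 4, so NOT a leap year

No


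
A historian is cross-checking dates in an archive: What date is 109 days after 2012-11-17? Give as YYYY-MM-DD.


Start: 2012-11-17
Adding 109 days
Days remaining in November: 13
After November: 96 days still to add
December 2012: 31 days, 65 remaining
January 2013: 31 days, 34 remaining
February 2013: 28 days, 6 remaining
March 2013 has 31 days, need 6
Result: 2013-03-06

2013-03-06


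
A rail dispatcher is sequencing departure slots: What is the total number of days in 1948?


Year: 1948
Check leap year rules:
Divisible by 4? Yes
Divisible by 100? No
1948 is a leap year
Days: 366

366


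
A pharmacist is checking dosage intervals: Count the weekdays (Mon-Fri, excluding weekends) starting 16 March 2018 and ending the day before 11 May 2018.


Start: 2018-03-16 (Friday)
End (exclusive): 2018-05-11 (Friday)
Total calendar days: 56
Full weeks: 56 // 7 = 8 -> 40 weekdays
Remaining 0 days starting on Friday:
Total business days: 40 + 0 = 40

40


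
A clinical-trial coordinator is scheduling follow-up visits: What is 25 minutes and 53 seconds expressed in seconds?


Minutes: 25
Extra seconds: 53
Seconds per minute: 60
Minutes to seconds: 25 x 60 = 1500
Total: 1500 + 53 = 1553

1553


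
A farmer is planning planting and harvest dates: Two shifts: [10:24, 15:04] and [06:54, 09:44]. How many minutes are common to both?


Interval A: [624, 904] minutes from midnight
Interval B: [414, 584] minutes from midnight
Overlap start = max(624, 414) = 624
Overlap end = min(904, 584) = 584
End <= start, so the intervals do not overlap: 0 minutes

0


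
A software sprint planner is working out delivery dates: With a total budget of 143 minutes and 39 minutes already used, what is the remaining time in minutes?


Total budget: 143 minutes
Time used: 39 minutes
Remaining: 143 - 39 = 104 minutes
Percent used: 27.3%
Percent remaining: 72.7%

104


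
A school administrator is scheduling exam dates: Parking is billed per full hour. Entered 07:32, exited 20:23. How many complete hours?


Start: 07:32
End: 20:23
Hour difference: 20 - 7 = 13 hours
Minute difference: 23 - 32 = -9 minutes
Total minutes: 771
Complete hours: 771 / 60 = 12 (remainder 51)

12


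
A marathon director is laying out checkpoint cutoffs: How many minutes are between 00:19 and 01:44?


Start time: 00:19 = 19 minutes from midnight
End time: 01:44 = 104 minutes from midnight
Difference: 104 - 19 = 85 minutes
That is 1 hours and 25 minutes

85


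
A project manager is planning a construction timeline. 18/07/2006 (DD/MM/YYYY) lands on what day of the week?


Date: 2006-07-18
January 1, 2006 is a Sunday
Day of year: 199
Offset from Jan 1: 198 days
198 mod 7 = 2
Result: Tuesday

Tuesday


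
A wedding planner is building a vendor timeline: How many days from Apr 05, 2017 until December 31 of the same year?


Start: April 05, 2017
End: December 31, 2017
Days left in April: 25
May: 31
June: 30
July: 31
August: 31
... plus remaining months
Sum of remaining months: 245
Total: 25 + 245 = 270

270


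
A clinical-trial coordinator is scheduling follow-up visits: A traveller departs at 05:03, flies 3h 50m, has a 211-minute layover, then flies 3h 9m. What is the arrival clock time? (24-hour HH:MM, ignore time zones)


Depart: 05:03
Leg 1: +230 min -> 08:53
Layover: +211 min -> 12:24
Leg 2: +189 min -> 15:33
Total travel: 630 minutes = 10h 30m
Arrival: 15:33

15:33


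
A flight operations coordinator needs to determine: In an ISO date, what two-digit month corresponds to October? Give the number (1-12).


Calendar month order:
9. September
10. October <--
11. November
October is month number 10

10


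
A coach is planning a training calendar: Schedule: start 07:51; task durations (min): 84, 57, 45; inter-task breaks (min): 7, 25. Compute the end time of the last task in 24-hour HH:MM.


Start: 07:51 = 471 min from midnight
  after task 1 (84 min): 09:15
  after break (7 min): 09:22
  after task 2 (57 min): 10:19
  after break (25 min): 10:44
  after task 3 (45 min): 11:29
Total elapsed: 218 minutes
End time: 11:29

11:29


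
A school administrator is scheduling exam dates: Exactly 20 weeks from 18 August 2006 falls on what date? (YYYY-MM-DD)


Start: 2006-08-18
Weeks to add: 20
Convert to days: 20 x 7 = 140 days
Add 140 days to 2006-08-18
Result: 2007-01-05

2007-01-05


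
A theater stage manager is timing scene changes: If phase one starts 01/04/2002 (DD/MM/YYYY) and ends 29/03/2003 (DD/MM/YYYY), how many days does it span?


Start date: 2002-04-01
End date: 2003-03-29
Apr 2002: +30 days
May 2002: +31 days
Jun 2002: +30 days
... (9 more months)
Total: 362 days

362


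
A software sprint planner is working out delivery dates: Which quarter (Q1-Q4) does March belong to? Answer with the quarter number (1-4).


Month: March (month 3)
Q1: January-March (months 1-3)
Q2: April-June (months 4-6)
Q3: July-September (months 7-9)
Q4: October-December (months 10-12)
Month 3 falls in Q1

1


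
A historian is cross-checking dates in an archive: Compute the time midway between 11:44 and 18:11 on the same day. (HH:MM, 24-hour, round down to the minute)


Start time: 11:44 = 704 minutes from midnight
End time: 18:11 = 1091 minutes from midnight
Sum: 704 + 1091 = 1795
Midpoint: 1795 / 2 = 897 minutes
Convert: 897 / 60 = 14 hours, 57 minutes
Result: 14:57

14:57


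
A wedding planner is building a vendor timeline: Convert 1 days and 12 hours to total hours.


Days: 1
Extra hours: 12
Hours per day: 24
Days to hours: 1 x 24 = 24
Total: 24 + 12 = 36

36


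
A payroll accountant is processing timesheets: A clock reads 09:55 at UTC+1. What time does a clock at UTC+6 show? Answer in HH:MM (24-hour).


Local time: 09:55 at UTC+1 (offset 1h)
Target zone: UTC+6 (offset 6h)
Difference: 6 - (1) = 5 hours
Calculation: 9 + (5) = 14
Result: 14:55

14:55


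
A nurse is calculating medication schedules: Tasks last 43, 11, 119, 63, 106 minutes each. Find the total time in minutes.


Durations: 43, 11, 119, 63, 106
Running sum: 43
+ 11 = 54
+ 119 = 173
+ 63 = 236
+ 106 = 342
Total duration: 342 minutes
That is 5 hours and 42 minutes

342


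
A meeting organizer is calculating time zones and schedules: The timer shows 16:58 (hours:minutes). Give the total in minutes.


Hours: 16
Minutes: 58
Convert hours to minutes: 16 x 60 = 960
Add remaining minutes: 960 + 58 = 1018

1018


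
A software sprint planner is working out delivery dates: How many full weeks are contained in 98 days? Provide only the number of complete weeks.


Total days: 98
Days per week: 7
Division: 98 / 7 = 14 remainder 0
Complete weeks: 14
Remaining days: 0

14


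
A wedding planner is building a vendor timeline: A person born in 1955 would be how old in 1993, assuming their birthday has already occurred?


Birth year: 1955
Current year: 1993
Age = current year - birth year
Age = 1993 - 1955 = 38

38


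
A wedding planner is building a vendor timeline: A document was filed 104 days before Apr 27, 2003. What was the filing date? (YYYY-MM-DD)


Start: 2003-04-27
Subtracting 104 days
Days already passed in April: 27
After going back through April: 77 more days to subtract
March 2003: 31 days, 46 remaining
February 2003: 28 days, 18 remaining
January 2003 has 31 days, need 18
Result: 2003-01-13

2003-01-13


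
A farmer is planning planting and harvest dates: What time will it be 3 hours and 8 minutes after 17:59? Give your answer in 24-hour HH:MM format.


Start time: 17:59
Adding: 3 hours 8 minutes
Minutes: 59 + 8 = 67
Minute overflow: 67 >= 60, so carry 1 hour, minutes = 7
Hours: 17 + 3 + 1 = 21
Result: 21:07

21:07


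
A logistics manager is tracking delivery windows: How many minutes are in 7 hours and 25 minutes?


Hours: 7
Extra minutes: 25
Minutes per hour: 60
Hours to minutes: 7 x 60 = 420
Total: 420 + 25 = 445

445


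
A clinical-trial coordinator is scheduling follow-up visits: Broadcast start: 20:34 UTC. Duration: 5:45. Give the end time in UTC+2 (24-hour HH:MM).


Start: 20:34 in UTC
Step 1 - add duration:
  minutes: 34 + 45 = 79 (carry 1h)
  hours: 20 + 5 + 1 = 26
  end in UTC: 02:19
Step 2 - convert UTC -> UTC+2:
  offset difference: 2 - (0) = 2 hours
  2 + (2) = 4 -> mod 24 = 4
Result: 04:19 in UTC+2

04:19


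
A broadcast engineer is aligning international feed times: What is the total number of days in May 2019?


Month: May
Year: 2019
May is a 31-day month
Total: 31 days

31


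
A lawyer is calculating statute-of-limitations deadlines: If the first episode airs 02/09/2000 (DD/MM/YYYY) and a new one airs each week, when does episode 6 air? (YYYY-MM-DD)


First occurrence: 2000-09-02 (occurrence 1)
Each occurrence is 7 days after the previous.
Occurrence 6 is 5 weeks after the first.
5 weeks = 35 days
2000-09-02 + 35 days = 2000-10-07

2000-10-07


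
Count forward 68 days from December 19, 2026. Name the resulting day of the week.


Start: 2026-12-19 (Saturday)
Step 1 - find target date: add 68 days
  2026-12-19 + 68 days = 2027-02-25
Step 2 - day of week:
  68 mod 7 = 5
  Saturday + 5 days -> Thursday
Result: Thursday (2027-02-25)

Thursday


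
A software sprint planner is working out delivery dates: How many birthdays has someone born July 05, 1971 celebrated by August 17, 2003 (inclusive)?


Birth: 1971-07-05
Reference: 2003-08-17
Year difference: 2003 - 1971 = 32
Has birthday (07-05) occurred by 08-17? Yes
Age in full years: 32

32


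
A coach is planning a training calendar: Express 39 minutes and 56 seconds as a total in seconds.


Minutes: 39
Seconds: 56
Convert minutes to seconds: 39 x 60 = 2340
Add remaining seconds: 2340 + 56 = 2396

2396


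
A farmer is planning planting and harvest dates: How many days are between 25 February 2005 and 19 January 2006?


Start date: 2005-02-25
End date: 2006-01-19
Feb 2005: +4 days
Mar 2005: +31 days
Apr 2005: +30 days
... (9 more months)
Total: 328 days

328


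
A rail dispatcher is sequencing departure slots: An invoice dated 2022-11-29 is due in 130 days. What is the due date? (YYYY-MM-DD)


Start: 2022-11-29
Adding 130 days
Days remaining in November: 1
After November: 129 days still to add
December 2022: 31 days, 98 remaining
January 2023: 31 days, 67 remaining
February 2023: 28 days, 39 remaining
March 2023: 31 days, 8 remaining
Result: 2023-04-08

2023-04-08


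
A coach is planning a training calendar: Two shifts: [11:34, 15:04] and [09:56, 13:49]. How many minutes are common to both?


Interval A: [694, 904] minutes from midnight
Interval B: [596, 829] minutes from midnight
Overlap start = max(694, 596) = 694
Overlap end = min(904, 829) = 829
Overlap = 829 - 694 = 135 minutes

135


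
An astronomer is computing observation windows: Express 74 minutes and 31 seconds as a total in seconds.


Minutes: 74
Seconds: 31
Convert minutes to seconds: 74 x 60 = 4440
Add remaining seconds: 4440 + 31 = 4471

4471


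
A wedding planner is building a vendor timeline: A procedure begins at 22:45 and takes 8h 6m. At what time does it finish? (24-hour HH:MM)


Start time: 22:45
Adding: 8 hours 6 minutes
Minutes: 45 + 6 = 51
Hours: 22 + 8 + 0 = 30
Hour wraparound: 30 mod 24 = 6
Result: 06:51

06:51


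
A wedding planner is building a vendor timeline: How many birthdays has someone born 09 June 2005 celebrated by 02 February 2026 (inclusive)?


Birth: 2005-06-09
Reference: 2026-02-02
Year difference: 2026 - 2005 = 21
Has birthday (06-09) occurred by 02-02? No
Birthday not yet reached this year -> subtract 1
Age in full years: 20

20


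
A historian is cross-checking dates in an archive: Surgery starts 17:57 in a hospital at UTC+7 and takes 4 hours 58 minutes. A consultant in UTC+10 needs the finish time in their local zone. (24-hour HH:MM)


Start: 17:57 in UTC+7
Step 1 - add duration:
  minutes: 57 + 58 = 115 (carry 1h)
  hours: 17 + 4 + 1 = 22
  end in UTC+7: 22:55
Step 2 - convert UTC+7 -> UTC+10:
  offset difference: 10 - (7) = 3 hours
  22 + (3) = 25 -> mod 24 = 1
Result: 01:55 in UTC+10

01:55


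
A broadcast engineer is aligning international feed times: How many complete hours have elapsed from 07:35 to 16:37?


Start: 07:35
End: 16:37
Hour difference: 16 - 7 = 9 hours
Minute difference: 37 - 35 = 2 minutes
Total minutes: 542
Complete hours: 542 / 60 = 9 (remainder 2)

9


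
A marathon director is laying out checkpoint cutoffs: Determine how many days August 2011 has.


Month: August
Year: 2011
August is a 31-day month
Total: 31 days

31


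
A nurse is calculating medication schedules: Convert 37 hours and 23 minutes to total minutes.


Hours: 37
Minutes: 23
Convert hours to minutes: 37 x 60 = 2220
Add remaining minutes: 2220 + 23 = 2243

2243


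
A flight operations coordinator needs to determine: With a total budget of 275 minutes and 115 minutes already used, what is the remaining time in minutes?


Total budget: 275 minutes
Time used: 115 minutes
Remaining: 275 - 115 = 160 minutes
Percent used: 41.8%
Percent remaining: 58.2%

160


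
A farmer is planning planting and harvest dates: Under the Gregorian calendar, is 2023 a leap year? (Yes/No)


Year: 2023
Divisible by 4? 2023 / 4 = 505.75 -> No
Not divisible by 4, so NOT a leap year

No


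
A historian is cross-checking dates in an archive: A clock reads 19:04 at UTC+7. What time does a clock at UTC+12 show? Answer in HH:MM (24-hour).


Local time: 19:04 at UTC+7 (offset 7h)
Target zone: UTC+12 (offset 12h)
Difference: 12 - (7) = 5 hours
Calculation: 19 + (5) = 24
Wraparound: (24) mod 24 = 0
Result: 00:04

00:04


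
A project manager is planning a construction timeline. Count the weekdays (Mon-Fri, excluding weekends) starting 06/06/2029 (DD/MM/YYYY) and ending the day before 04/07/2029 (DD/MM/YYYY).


Start: 2029-06-06 (Wednesday)
End (exclusive): 2029-07-04 (Wednesday)
Total calendar days: 28
Full weeks: 28 // 7 = 4 -> 20 weekdays
Remaining 0 days starting on Wednesday:
Total business days: 20 + 0 = 20

20


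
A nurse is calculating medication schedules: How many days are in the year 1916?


Year: 1916
Check leap year rules:
Divisible by 4? Yes
Divisible by 100? No
1916 is a leap year
Days: 366

366


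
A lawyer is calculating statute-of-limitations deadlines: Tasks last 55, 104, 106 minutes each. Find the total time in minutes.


Durations: 55, 104, 106
Running sum: 55
+ 104 = 159
+ 106 = 265
Total duration: 265 minutes
That is 4 hours and 25 minutes

265


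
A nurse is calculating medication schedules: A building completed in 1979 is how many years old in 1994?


Birth year: 1979
Current year: 1994
Age = current year - birth year
Age = 1994 - 1979 = 15

15


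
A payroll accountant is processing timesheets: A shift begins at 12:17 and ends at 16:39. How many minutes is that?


Start time: 12:17 = 737 minutes from midnight
End time: 16:39 = 999 minutes from midnight
Difference: 999 - 737 = 262 minutes
That is 4 hours and 22 minutes

262


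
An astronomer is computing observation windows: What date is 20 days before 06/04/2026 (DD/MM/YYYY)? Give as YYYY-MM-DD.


Start: 2026-04-06
Subtracting 20 days
Days already passed in April: 6
After going back through April: 14 more days to subtract
March 2026 has 31 days, need 14
Result: 2026-03-17

2026-03-17


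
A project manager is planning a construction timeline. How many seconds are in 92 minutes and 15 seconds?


Minutes: 92
Extra seconds: 15
Seconds per minute: 60
Minutes to seconds: 92 x 60 = 5520
Total: 5520 + 15 = 5535

5535


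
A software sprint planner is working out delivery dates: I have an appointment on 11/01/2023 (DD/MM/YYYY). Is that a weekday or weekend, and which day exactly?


Date: 2023-01-11
January 1, 2023 is a Sunday
Day of year: 11
Offset from Jan 1: 10 days
10 mod 7 = 3
Result: Wednesday

Wednesday


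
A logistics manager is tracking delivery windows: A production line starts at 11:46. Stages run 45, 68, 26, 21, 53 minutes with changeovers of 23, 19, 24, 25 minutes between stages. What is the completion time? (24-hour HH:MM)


Start: 11:46 = 706 min from midnight
  after task 1 (45 min): 12:31
  after break (23 min): 12:54
  after task 2 (68 min): 14:02
  after break (19 min): 14:21
  after task 3 (26 min): 14:47
  after break (24 min): 15:11
  after task 4 (21 min): 15:32
  after break (25 min): 15:57
  after task 5 (53 min): 16:50
Total elapsed: 304 minutes
End time: 16:50

16:50


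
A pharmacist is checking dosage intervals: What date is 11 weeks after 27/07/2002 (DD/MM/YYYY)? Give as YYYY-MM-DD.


Start: 2002-07-27
Weeks to add: 11
Convert to days: 11 x 7 = 77 days
Add 77 days to 2002-07-27
Result: 2002-10-12

2002-10-12


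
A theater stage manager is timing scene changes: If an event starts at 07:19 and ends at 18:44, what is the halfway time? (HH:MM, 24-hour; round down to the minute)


Start time: 07:19 = 439 minutes from midnight
End time: 18:44 = 1124 minutes from midnight
Sum: 439 + 1124 = 1563
Midpoint: 1563 / 2 = 781 minutes
Convert: 781 / 60 = 13 hours, 1 minutes
Result: 13:01

13:01


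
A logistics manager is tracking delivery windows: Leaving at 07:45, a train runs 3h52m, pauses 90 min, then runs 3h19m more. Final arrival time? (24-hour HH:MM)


Depart: 07:45
Leg 1: +232 min -> 11:37
Layover: +90 min -> 13:07
Leg 2: +199 min -> 16:26
Total travel: 521 minutes = 8h 41m
Arrival: 16:26

16:26


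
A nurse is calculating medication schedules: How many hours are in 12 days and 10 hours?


Days: 12
Extra hours: 10
Hours per day: 24
Days to hours: 12 x 24 = 288
Total: 288 + 10 = 298

298


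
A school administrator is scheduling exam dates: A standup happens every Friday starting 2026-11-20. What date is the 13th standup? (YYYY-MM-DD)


First occurrence: 2026-11-20 (occurrence 1)
Each occurrence is 7 days after the previous.
Occurrence 13 is 12 weeks after the first.
12 weeks = 84 days
2026-11-20 + 84 days = 2027-02-12

2027-02-12


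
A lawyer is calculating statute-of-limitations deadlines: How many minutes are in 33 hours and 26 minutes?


Hours: 33
Extra minutes: 26
Minutes per hour: 60
Hours to minutes: 33 x 60 = 1980
Total: 1980 + 26 = 2006

2006


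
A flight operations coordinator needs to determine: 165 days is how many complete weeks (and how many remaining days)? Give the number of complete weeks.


Total days: 165
Days per week: 7
Division: 165 / 7 = 23 remainder 4
Complete weeks: 23
Remaining days: 4

23


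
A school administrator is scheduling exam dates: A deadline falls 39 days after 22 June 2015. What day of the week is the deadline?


Start: 2015-06-22 (Monday)
Step 1 - find target date: add 39 days
  2015-06-22 + 39 days = 2015-07-31
Step 2 - day of week:
  39 mod 7 = 4
  Monday + 4 days -> Friday
Result: Friday (2015-07-31)

Friday


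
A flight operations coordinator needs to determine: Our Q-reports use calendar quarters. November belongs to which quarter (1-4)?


Month: November (month 11)
Q1: January-March (months 1-3)
Q2: April-June (months 4-6)
Q3: July-September (months 7-9)
Q4: October-December (months 10-12)
Month 11 falls in Q4

4


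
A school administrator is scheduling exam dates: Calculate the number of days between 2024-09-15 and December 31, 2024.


Start: September 15, 2024
End: December 31, 2024
Days left in September: 15
October: 31
November: 30
December: 31
Sum of remaining months: 92
Total: 15 + 92 = 107

107


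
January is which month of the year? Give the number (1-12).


Calendar month order:
1. January <--
2. February
January is month number 1

1


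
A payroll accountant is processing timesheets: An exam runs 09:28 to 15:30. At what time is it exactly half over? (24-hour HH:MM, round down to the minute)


Start time: 09:28 = 568 minutes from midnight
End time: 15:30 = 930 minutes from midnight
Sum: 568 + 930 = 1498
Midpoint: 1498 / 2 = 749 minutes
Convert: 749 / 60 = 12 hours, 29 minutes
Result: 12:29

12:29


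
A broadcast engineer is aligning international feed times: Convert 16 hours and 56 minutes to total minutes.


Hours: 16
Minutes: 56
Convert hours to minutes: 16 x 60 = 960
Add remaining minutes: 960 + 56 = 1016

1016


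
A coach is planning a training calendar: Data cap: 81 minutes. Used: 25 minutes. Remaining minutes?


Total budget: 81 minutes
Time used: 25 minutes
Remaining: 81 - 25 = 56 minutes
Percent used: 30.9%
Percent remaining: 69.1%

56


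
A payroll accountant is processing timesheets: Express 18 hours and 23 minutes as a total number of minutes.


Hours: 18
Extra minutes: 23
Minutes per hour: 60
Hours to minutes: 18 x 60 = 1080
Total: 1080 + 23 = 1103

1103


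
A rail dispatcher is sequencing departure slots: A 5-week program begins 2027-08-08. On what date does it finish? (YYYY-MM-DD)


Start: 2027-08-08
Weeks to add: 5
Convert to days: 5 x 7 = 35 days
Add 35 days to 2027-08-08
Result: 2027-09-12

2027-09-12


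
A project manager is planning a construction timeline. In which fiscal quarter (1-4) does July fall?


Month: July (month 7)
Q1: January-March (months 1-3)
Q2: April-June (months 4-6)
Q3: July-September (months 7-9)
Q4: October-December (months 10-12)
Month 7 falls in Q3

3


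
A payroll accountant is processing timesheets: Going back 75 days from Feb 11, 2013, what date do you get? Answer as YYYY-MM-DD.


Start: 2013-02-11
Subtracting 75 days
Days already passed in February: 11
After going back through February: 64 more days to subtract
January 2013: 31 days, 33 remaining
December 2012: 31 days, 2 remaining
November 2012 has 30 days, need 2
Result: 2012-11-28

2012-11-28


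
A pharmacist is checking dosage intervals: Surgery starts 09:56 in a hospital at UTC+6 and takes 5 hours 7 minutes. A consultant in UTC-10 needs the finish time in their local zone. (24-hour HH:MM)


Start: 09:56 in UTC+6
Step 1 - add duration:
  minutes: 56 + 7 = 63 (carry 1h)
  hours: 9 + 5 + 1 = 15
  end in UTC+6: 15:03
Step 2 - convert UTC+6 -> UTC-10:
  offset difference: -10 - (6) = -16 hours
  15 + (-16) = -1 -> mod 24 = 23
Result: 23:03 in UTC-10

23:03


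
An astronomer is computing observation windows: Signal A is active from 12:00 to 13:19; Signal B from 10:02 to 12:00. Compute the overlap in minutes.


Interval A: [720, 799] minutes from midnight
Interval B: [602, 720] minutes from midnight
Overlap start = max(720, 602) = 720
Overlap end = min(799, 720) = 720
End <= start, so the intervals do not overlap: 0 minutes

0


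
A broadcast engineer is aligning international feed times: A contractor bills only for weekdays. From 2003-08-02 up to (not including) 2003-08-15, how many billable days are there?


Start: 2003-08-02 (Saturday)
End (exclusive): 2003-08-15 (Friday)
Total calendar days: 13
Full weeks: 13 // 7 = 1 -> 5 weekdays
Remaining 6 days starting on Saturday:
  Sat(-), Sun(-), Mon(w), Tue(w), Wed(w), Thu(w) -> 4 weekdays
Total business days: 5 + 4 = 9

9


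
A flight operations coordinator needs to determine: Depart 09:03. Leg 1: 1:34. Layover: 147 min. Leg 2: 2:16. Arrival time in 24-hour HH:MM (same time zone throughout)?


Depart: 09:03
Leg 1: +94 min -> 10:37
Layover: +147 min -> 13:04
Leg 2: +136 min -> 15:20
Total travel: 377 minutes = 6h 17m
Arrival: 15:20

15:20


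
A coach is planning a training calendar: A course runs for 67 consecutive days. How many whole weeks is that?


Total days: 67
Days per week: 7
Division: 67 / 7 = 9 remainder 4
Complete weeks: 9
Remaining days: 4

9


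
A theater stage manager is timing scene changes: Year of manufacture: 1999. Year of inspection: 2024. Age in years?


Birth year: 1999
Current year: 2024
Age = current year - birth year
Age = 2024 - 1999 = 25

25


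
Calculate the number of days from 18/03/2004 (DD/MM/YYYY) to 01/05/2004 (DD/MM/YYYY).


Start date: 2004-03-18
End date: 2004-05-01
Mar 2004: +14 days
Apr 2004: +30 days
Total: 44 days

44


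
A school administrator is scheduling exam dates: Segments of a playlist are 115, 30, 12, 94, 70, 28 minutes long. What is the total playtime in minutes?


Durations: 115, 30, 12, 94, 70, 28
Running sum: 115
+ 30 = 145
+ 12 = 157
+ 94 = 251
+ 70 = 321
+ 28 = 349
Total duration: 349 minutes
That is 5 hours and 49 minutes

349


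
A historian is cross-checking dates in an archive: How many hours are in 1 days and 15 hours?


Days: 1
Extra hours: 15
Hours per day: 24
Days to hours: 1 x 24 = 24
Total: 24 + 15 = 39

39


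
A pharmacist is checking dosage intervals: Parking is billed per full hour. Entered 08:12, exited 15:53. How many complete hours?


Start: 08:12
End: 15:53
Hour difference: 15 - 8 = 7 hours
Minute difference: 53 - 12 = 41 minutes
Total minutes: 461
Complete hours: 461 / 60 = 7 (remainder 41)

7


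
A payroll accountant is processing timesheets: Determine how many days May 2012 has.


Month: May
Year: 2012
May is a 31-day month
Total: 31 days

31


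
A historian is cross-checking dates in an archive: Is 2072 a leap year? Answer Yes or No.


Year: 2072
Divisible by 4? 2072 / 4 = 518.0 -> Yes
Divisible by 100? 2072 / 100 = 20.72 -> No
Divisible by 4 but not 100, so it IS a leap year

Yes


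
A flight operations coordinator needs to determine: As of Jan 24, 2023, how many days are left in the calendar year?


Start: January 24, 2023
End: December 31, 2023
Days left in January: 7
February: 28
March: 31
April: 30
May: 31
... plus remaining months
Sum of remaining months: 334
Total: 7 + 334 = 341

341


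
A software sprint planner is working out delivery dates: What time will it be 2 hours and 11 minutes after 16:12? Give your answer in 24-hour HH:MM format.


Start time: 16:12
Adding: 2 hours 11 minutes
Minutes: 12 + 11 = 23
Hours: 16 + 2 + 0 = 18
Result: 18:23

18:23


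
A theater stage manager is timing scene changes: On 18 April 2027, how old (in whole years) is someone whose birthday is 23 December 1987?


Birth: 1987-12-23
Reference: 2027-04-18
Year difference: 2027 - 1987 = 40
Has birthday (12-23) occurred by 04-18? No
Birthday not yet reached this year -> subtract 1
Age in full years: 39

39


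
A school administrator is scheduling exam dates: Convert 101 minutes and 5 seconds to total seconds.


Minutes: 101
Extra seconds: 5
Seconds per minute: 60
Minutes to seconds: 101 x 60 = 6060
Total: 6060 + 5 = 6065

6065


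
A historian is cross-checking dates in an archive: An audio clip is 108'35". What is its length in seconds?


Minutes: 108
Seconds: 35
Convert minutes to seconds: 108 x 60 = 6480
Add remaining seconds: 6480 + 35 = 6515

6515


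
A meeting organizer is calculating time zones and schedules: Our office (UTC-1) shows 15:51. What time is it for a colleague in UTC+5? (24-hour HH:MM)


Local time: 15:51 at UTC-1 (offset -1h)
Target zone: UTC+5 (offset 5h)
Difference: 5 - (-1) = 6 hours
Calculation: 15 + (6) = 21
Result: 21:51

21:51


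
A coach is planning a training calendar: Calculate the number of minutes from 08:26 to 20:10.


Start time: 08:26 = 506 minutes from midnight
End time: 20:10 = 1210 minutes from midnight
Difference: 1210 - 506 = 704 minutes
That is 11 hours and 44 minutes

704
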